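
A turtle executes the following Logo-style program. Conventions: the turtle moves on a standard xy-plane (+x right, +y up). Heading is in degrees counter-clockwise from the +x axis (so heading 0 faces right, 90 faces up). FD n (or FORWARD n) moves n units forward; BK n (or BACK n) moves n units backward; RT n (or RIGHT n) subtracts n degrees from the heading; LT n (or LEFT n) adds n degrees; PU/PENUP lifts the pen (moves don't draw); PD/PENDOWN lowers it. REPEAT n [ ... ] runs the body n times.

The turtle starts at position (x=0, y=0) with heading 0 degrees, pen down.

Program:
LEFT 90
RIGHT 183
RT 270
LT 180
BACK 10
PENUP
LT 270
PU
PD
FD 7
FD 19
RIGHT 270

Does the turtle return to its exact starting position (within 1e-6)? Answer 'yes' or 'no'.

Executing turtle program step by step:
Start: pos=(0,0), heading=0, pen down
LT 90: heading 0 -> 90
RT 183: heading 90 -> 267
RT 270: heading 267 -> 357
LT 180: heading 357 -> 177
BK 10: (0,0) -> (9.986,-0.523) [heading=177, draw]
PU: pen up
LT 270: heading 177 -> 87
PU: pen up
PD: pen down
FD 7: (9.986,-0.523) -> (10.353,6.467) [heading=87, draw]
FD 19: (10.353,6.467) -> (11.347,25.441) [heading=87, draw]
RT 270: heading 87 -> 177
Final: pos=(11.347,25.441), heading=177, 3 segment(s) drawn

Start position: (0, 0)
Final position: (11.347, 25.441)
Distance = 27.857; >= 1e-6 -> NOT closed

Answer: no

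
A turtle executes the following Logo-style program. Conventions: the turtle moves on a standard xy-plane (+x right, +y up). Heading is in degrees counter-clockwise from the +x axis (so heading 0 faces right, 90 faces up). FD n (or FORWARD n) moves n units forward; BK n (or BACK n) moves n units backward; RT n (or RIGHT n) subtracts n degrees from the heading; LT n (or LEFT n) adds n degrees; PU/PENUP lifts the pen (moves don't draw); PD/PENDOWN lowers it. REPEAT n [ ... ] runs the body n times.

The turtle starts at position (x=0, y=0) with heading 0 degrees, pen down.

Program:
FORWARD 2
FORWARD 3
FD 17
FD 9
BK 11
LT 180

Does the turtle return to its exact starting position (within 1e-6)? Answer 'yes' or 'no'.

Executing turtle program step by step:
Start: pos=(0,0), heading=0, pen down
FD 2: (0,0) -> (2,0) [heading=0, draw]
FD 3: (2,0) -> (5,0) [heading=0, draw]
FD 17: (5,0) -> (22,0) [heading=0, draw]
FD 9: (22,0) -> (31,0) [heading=0, draw]
BK 11: (31,0) -> (20,0) [heading=0, draw]
LT 180: heading 0 -> 180
Final: pos=(20,0), heading=180, 5 segment(s) drawn

Start position: (0, 0)
Final position: (20, 0)
Distance = 20; >= 1e-6 -> NOT closed

Answer: no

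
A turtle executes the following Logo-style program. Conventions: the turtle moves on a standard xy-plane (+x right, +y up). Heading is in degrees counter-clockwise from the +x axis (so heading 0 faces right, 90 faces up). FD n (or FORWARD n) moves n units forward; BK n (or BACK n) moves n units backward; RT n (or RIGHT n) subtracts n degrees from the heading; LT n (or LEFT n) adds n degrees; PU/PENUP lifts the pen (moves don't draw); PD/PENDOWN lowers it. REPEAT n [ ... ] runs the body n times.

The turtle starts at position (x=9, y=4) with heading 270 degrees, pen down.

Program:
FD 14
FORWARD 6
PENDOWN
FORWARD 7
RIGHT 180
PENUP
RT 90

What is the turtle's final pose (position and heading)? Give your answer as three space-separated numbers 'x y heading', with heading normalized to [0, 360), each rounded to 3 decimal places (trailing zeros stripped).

Executing turtle program step by step:
Start: pos=(9,4), heading=270, pen down
FD 14: (9,4) -> (9,-10) [heading=270, draw]
FD 6: (9,-10) -> (9,-16) [heading=270, draw]
PD: pen down
FD 7: (9,-16) -> (9,-23) [heading=270, draw]
RT 180: heading 270 -> 90
PU: pen up
RT 90: heading 90 -> 0
Final: pos=(9,-23), heading=0, 3 segment(s) drawn

Answer: 9 -23 0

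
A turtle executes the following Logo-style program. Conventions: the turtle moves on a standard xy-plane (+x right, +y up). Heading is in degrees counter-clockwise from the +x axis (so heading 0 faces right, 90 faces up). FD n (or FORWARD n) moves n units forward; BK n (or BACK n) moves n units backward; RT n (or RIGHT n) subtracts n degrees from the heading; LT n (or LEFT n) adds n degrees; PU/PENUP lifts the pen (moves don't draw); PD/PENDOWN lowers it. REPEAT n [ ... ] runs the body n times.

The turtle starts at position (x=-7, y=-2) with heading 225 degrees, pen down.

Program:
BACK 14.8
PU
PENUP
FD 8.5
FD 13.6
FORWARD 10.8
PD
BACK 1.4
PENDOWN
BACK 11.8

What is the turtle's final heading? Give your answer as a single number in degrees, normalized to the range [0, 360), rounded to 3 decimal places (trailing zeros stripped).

Executing turtle program step by step:
Start: pos=(-7,-2), heading=225, pen down
BK 14.8: (-7,-2) -> (3.465,8.465) [heading=225, draw]
PU: pen up
PU: pen up
FD 8.5: (3.465,8.465) -> (-2.545,2.455) [heading=225, move]
FD 13.6: (-2.545,2.455) -> (-12.162,-7.162) [heading=225, move]
FD 10.8: (-12.162,-7.162) -> (-19.799,-14.799) [heading=225, move]
PD: pen down
BK 1.4: (-19.799,-14.799) -> (-18.809,-13.809) [heading=225, draw]
PD: pen down
BK 11.8: (-18.809,-13.809) -> (-10.465,-5.465) [heading=225, draw]
Final: pos=(-10.465,-5.465), heading=225, 3 segment(s) drawn

Answer: 225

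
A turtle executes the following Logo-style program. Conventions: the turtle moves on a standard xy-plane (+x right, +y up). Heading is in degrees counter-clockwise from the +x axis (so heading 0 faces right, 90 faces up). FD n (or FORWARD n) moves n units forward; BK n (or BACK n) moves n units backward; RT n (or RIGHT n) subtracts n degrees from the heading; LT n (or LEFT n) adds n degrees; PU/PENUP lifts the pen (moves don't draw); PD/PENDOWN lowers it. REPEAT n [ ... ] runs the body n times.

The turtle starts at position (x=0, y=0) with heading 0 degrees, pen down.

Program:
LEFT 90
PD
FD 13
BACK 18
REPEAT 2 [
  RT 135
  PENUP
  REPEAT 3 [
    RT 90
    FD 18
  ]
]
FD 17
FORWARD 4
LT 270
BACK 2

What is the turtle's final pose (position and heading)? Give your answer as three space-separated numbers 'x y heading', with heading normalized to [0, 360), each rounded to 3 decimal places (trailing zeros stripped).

Answer: 8.272 27.728 270

Derivation:
Executing turtle program step by step:
Start: pos=(0,0), heading=0, pen down
LT 90: heading 0 -> 90
PD: pen down
FD 13: (0,0) -> (0,13) [heading=90, draw]
BK 18: (0,13) -> (0,-5) [heading=90, draw]
REPEAT 2 [
  -- iteration 1/2 --
  RT 135: heading 90 -> 315
  PU: pen up
  REPEAT 3 [
    -- iteration 1/3 --
    RT 90: heading 315 -> 225
    FD 18: (0,-5) -> (-12.728,-17.728) [heading=225, move]
    -- iteration 2/3 --
    RT 90: heading 225 -> 135
    FD 18: (-12.728,-17.728) -> (-25.456,-5) [heading=135, move]
    -- iteration 3/3 --
    RT 90: heading 135 -> 45
    FD 18: (-25.456,-5) -> (-12.728,7.728) [heading=45, move]
  ]
  -- iteration 2/2 --
  RT 135: heading 45 -> 270
  PU: pen up
  REPEAT 3 [
    -- iteration 1/3 --
    RT 90: heading 270 -> 180
    FD 18: (-12.728,7.728) -> (-30.728,7.728) [heading=180, move]
    -- iteration 2/3 --
    RT 90: heading 180 -> 90
    FD 18: (-30.728,7.728) -> (-30.728,25.728) [heading=90, move]
    -- iteration 3/3 --
    RT 90: heading 90 -> 0
    FD 18: (-30.728,25.728) -> (-12.728,25.728) [heading=0, move]
  ]
]
FD 17: (-12.728,25.728) -> (4.272,25.728) [heading=0, move]
FD 4: (4.272,25.728) -> (8.272,25.728) [heading=0, move]
LT 270: heading 0 -> 270
BK 2: (8.272,25.728) -> (8.272,27.728) [heading=270, move]
Final: pos=(8.272,27.728), heading=270, 2 segment(s) drawn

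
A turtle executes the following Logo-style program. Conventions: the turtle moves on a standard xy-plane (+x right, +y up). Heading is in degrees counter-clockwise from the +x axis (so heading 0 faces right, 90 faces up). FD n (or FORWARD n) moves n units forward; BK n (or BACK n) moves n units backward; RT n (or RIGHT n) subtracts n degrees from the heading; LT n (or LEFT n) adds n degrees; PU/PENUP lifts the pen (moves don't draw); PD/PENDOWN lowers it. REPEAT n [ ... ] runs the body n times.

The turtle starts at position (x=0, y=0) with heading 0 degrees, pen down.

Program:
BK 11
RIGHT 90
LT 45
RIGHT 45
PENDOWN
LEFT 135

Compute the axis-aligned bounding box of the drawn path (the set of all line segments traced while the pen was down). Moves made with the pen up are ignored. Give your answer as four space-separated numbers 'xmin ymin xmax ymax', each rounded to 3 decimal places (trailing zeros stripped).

Answer: -11 0 0 0

Derivation:
Executing turtle program step by step:
Start: pos=(0,0), heading=0, pen down
BK 11: (0,0) -> (-11,0) [heading=0, draw]
RT 90: heading 0 -> 270
LT 45: heading 270 -> 315
RT 45: heading 315 -> 270
PD: pen down
LT 135: heading 270 -> 45
Final: pos=(-11,0), heading=45, 1 segment(s) drawn

Segment endpoints: x in {-11, 0}, y in {0}
xmin=-11, ymin=0, xmax=0, ymax=0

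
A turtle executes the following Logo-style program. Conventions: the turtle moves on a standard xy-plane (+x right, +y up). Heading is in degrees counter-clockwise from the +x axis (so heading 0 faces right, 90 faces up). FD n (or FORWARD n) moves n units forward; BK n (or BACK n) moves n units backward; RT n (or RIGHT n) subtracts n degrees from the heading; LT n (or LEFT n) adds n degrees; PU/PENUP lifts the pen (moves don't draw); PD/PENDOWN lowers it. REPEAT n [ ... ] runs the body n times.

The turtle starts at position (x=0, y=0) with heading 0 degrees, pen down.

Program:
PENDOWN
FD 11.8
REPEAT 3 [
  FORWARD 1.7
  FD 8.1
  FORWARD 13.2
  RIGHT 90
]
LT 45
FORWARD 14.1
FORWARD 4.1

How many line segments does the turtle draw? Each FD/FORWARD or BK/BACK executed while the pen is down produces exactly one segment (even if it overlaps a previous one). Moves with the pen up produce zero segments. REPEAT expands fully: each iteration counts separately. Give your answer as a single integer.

Answer: 12

Derivation:
Executing turtle program step by step:
Start: pos=(0,0), heading=0, pen down
PD: pen down
FD 11.8: (0,0) -> (11.8,0) [heading=0, draw]
REPEAT 3 [
  -- iteration 1/3 --
  FD 1.7: (11.8,0) -> (13.5,0) [heading=0, draw]
  FD 8.1: (13.5,0) -> (21.6,0) [heading=0, draw]
  FD 13.2: (21.6,0) -> (34.8,0) [heading=0, draw]
  RT 90: heading 0 -> 270
  -- iteration 2/3 --
  FD 1.7: (34.8,0) -> (34.8,-1.7) [heading=270, draw]
  FD 8.1: (34.8,-1.7) -> (34.8,-9.8) [heading=270, draw]
  FD 13.2: (34.8,-9.8) -> (34.8,-23) [heading=270, draw]
  RT 90: heading 270 -> 180
  -- iteration 3/3 --
  FD 1.7: (34.8,-23) -> (33.1,-23) [heading=180, draw]
  FD 8.1: (33.1,-23) -> (25,-23) [heading=180, draw]
  FD 13.2: (25,-23) -> (11.8,-23) [heading=180, draw]
  RT 90: heading 180 -> 90
]
LT 45: heading 90 -> 135
FD 14.1: (11.8,-23) -> (1.83,-13.03) [heading=135, draw]
FD 4.1: (1.83,-13.03) -> (-1.069,-10.131) [heading=135, draw]
Final: pos=(-1.069,-10.131), heading=135, 12 segment(s) drawn
Segments drawn: 12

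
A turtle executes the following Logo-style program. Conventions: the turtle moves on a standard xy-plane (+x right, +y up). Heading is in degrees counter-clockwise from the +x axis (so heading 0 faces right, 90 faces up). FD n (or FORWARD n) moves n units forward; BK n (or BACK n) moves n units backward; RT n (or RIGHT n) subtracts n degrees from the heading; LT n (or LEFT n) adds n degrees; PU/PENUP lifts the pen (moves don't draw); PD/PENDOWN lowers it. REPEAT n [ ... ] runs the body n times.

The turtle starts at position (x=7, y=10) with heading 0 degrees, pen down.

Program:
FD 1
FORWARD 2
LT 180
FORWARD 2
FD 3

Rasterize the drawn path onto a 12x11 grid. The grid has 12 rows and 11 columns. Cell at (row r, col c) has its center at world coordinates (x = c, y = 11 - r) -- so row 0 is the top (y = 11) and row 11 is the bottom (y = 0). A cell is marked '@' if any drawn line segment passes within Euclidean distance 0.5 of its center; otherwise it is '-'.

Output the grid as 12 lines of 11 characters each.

Answer: -----------
-----@@@@@@
-----------
-----------
-----------
-----------
-----------
-----------
-----------
-----------
-----------
-----------

Derivation:
Segment 0: (7,10) -> (8,10)
Segment 1: (8,10) -> (10,10)
Segment 2: (10,10) -> (8,10)
Segment 3: (8,10) -> (5,10)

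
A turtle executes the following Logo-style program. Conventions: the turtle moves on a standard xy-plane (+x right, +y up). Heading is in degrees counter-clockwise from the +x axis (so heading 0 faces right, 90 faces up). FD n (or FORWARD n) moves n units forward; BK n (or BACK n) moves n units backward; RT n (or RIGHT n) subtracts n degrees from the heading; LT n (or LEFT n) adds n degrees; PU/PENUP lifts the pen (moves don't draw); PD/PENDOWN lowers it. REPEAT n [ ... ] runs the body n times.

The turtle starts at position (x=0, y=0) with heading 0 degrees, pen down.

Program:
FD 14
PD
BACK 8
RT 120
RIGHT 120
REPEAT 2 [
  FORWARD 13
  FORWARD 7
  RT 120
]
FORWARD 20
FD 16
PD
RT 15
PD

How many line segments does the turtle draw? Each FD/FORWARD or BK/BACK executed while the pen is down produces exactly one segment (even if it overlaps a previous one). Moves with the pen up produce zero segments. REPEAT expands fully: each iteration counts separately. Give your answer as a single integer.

Answer: 8

Derivation:
Executing turtle program step by step:
Start: pos=(0,0), heading=0, pen down
FD 14: (0,0) -> (14,0) [heading=0, draw]
PD: pen down
BK 8: (14,0) -> (6,0) [heading=0, draw]
RT 120: heading 0 -> 240
RT 120: heading 240 -> 120
REPEAT 2 [
  -- iteration 1/2 --
  FD 13: (6,0) -> (-0.5,11.258) [heading=120, draw]
  FD 7: (-0.5,11.258) -> (-4,17.321) [heading=120, draw]
  RT 120: heading 120 -> 0
  -- iteration 2/2 --
  FD 13: (-4,17.321) -> (9,17.321) [heading=0, draw]
  FD 7: (9,17.321) -> (16,17.321) [heading=0, draw]
  RT 120: heading 0 -> 240
]
FD 20: (16,17.321) -> (6,0) [heading=240, draw]
FD 16: (6,0) -> (-2,-13.856) [heading=240, draw]
PD: pen down
RT 15: heading 240 -> 225
PD: pen down
Final: pos=(-2,-13.856), heading=225, 8 segment(s) drawn
Segments drawn: 8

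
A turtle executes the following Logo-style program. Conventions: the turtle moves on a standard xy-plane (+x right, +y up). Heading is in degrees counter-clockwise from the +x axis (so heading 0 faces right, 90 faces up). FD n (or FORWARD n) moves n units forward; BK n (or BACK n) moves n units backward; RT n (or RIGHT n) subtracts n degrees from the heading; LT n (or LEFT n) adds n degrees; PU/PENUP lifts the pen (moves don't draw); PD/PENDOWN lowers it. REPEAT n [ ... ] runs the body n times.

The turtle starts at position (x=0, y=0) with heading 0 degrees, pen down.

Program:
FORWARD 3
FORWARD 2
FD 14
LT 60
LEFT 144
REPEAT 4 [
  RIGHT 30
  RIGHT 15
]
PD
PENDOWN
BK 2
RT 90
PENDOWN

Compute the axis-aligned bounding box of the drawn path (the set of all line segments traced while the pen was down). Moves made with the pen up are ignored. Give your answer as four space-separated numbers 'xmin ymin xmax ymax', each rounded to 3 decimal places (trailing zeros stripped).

Answer: 0 -0.813 19 0

Derivation:
Executing turtle program step by step:
Start: pos=(0,0), heading=0, pen down
FD 3: (0,0) -> (3,0) [heading=0, draw]
FD 2: (3,0) -> (5,0) [heading=0, draw]
FD 14: (5,0) -> (19,0) [heading=0, draw]
LT 60: heading 0 -> 60
LT 144: heading 60 -> 204
REPEAT 4 [
  -- iteration 1/4 --
  RT 30: heading 204 -> 174
  RT 15: heading 174 -> 159
  -- iteration 2/4 --
  RT 30: heading 159 -> 129
  RT 15: heading 129 -> 114
  -- iteration 3/4 --
  RT 30: heading 114 -> 84
  RT 15: heading 84 -> 69
  -- iteration 4/4 --
  RT 30: heading 69 -> 39
  RT 15: heading 39 -> 24
]
PD: pen down
PD: pen down
BK 2: (19,0) -> (17.173,-0.813) [heading=24, draw]
RT 90: heading 24 -> 294
PD: pen down
Final: pos=(17.173,-0.813), heading=294, 4 segment(s) drawn

Segment endpoints: x in {0, 3, 5, 17.173, 19}, y in {-0.813, 0}
xmin=0, ymin=-0.813, xmax=19, ymax=0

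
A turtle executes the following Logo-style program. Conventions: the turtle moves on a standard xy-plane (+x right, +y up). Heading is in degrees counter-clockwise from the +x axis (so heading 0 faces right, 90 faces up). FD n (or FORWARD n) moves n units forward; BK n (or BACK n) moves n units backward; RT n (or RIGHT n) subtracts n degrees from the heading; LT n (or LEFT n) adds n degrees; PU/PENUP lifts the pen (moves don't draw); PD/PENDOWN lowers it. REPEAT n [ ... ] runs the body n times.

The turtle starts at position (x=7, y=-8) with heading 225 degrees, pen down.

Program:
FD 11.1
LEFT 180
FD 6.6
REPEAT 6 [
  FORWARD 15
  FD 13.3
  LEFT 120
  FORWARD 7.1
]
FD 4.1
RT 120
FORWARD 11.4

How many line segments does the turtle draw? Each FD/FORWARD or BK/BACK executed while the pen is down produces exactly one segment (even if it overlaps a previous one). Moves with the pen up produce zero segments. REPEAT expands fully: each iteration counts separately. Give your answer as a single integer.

Executing turtle program step by step:
Start: pos=(7,-8), heading=225, pen down
FD 11.1: (7,-8) -> (-0.849,-15.849) [heading=225, draw]
LT 180: heading 225 -> 45
FD 6.6: (-0.849,-15.849) -> (3.818,-11.182) [heading=45, draw]
REPEAT 6 [
  -- iteration 1/6 --
  FD 15: (3.818,-11.182) -> (14.425,-0.575) [heading=45, draw]
  FD 13.3: (14.425,-0.575) -> (23.829,8.829) [heading=45, draw]
  LT 120: heading 45 -> 165
  FD 7.1: (23.829,8.829) -> (16.971,10.667) [heading=165, draw]
  -- iteration 2/6 --
  FD 15: (16.971,10.667) -> (2.482,14.549) [heading=165, draw]
  FD 13.3: (2.482,14.549) -> (-10.365,17.991) [heading=165, draw]
  LT 120: heading 165 -> 285
  FD 7.1: (-10.365,17.991) -> (-8.527,11.133) [heading=285, draw]
  -- iteration 3/6 --
  FD 15: (-8.527,11.133) -> (-4.645,-3.356) [heading=285, draw]
  FD 13.3: (-4.645,-3.356) -> (-1.202,-16.202) [heading=285, draw]
  LT 120: heading 285 -> 45
  FD 7.1: (-1.202,-16.202) -> (3.818,-11.182) [heading=45, draw]
  -- iteration 4/6 --
  FD 15: (3.818,-11.182) -> (14.425,-0.575) [heading=45, draw]
  FD 13.3: (14.425,-0.575) -> (23.829,8.829) [heading=45, draw]
  LT 120: heading 45 -> 165
  FD 7.1: (23.829,8.829) -> (16.971,10.667) [heading=165, draw]
  -- iteration 5/6 --
  FD 15: (16.971,10.667) -> (2.482,14.549) [heading=165, draw]
  FD 13.3: (2.482,14.549) -> (-10.365,17.991) [heading=165, draw]
  LT 120: heading 165 -> 285
  FD 7.1: (-10.365,17.991) -> (-8.527,11.133) [heading=285, draw]
  -- iteration 6/6 --
  FD 15: (-8.527,11.133) -> (-4.645,-3.356) [heading=285, draw]
  FD 13.3: (-4.645,-3.356) -> (-1.202,-16.202) [heading=285, draw]
  LT 120: heading 285 -> 45
  FD 7.1: (-1.202,-16.202) -> (3.818,-11.182) [heading=45, draw]
]
FD 4.1: (3.818,-11.182) -> (6.717,-8.283) [heading=45, draw]
RT 120: heading 45 -> 285
FD 11.4: (6.717,-8.283) -> (9.668,-19.294) [heading=285, draw]
Final: pos=(9.668,-19.294), heading=285, 22 segment(s) drawn
Segments drawn: 22

Answer: 22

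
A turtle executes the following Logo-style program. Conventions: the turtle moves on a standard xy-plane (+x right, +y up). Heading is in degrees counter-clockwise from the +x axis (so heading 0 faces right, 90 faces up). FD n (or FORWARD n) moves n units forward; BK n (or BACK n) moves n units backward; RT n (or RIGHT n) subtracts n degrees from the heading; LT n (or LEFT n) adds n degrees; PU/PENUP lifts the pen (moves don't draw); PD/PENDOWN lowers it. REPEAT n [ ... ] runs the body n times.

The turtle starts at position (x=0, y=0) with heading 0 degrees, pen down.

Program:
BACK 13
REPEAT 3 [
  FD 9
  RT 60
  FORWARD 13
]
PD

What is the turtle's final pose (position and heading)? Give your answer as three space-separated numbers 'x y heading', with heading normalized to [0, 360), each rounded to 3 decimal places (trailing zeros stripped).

Answer: -17 -38.105 180

Derivation:
Executing turtle program step by step:
Start: pos=(0,0), heading=0, pen down
BK 13: (0,0) -> (-13,0) [heading=0, draw]
REPEAT 3 [
  -- iteration 1/3 --
  FD 9: (-13,0) -> (-4,0) [heading=0, draw]
  RT 60: heading 0 -> 300
  FD 13: (-4,0) -> (2.5,-11.258) [heading=300, draw]
  -- iteration 2/3 --
  FD 9: (2.5,-11.258) -> (7,-19.053) [heading=300, draw]
  RT 60: heading 300 -> 240
  FD 13: (7,-19.053) -> (0.5,-30.311) [heading=240, draw]
  -- iteration 3/3 --
  FD 9: (0.5,-30.311) -> (-4,-38.105) [heading=240, draw]
  RT 60: heading 240 -> 180
  FD 13: (-4,-38.105) -> (-17,-38.105) [heading=180, draw]
]
PD: pen down
Final: pos=(-17,-38.105), heading=180, 7 segment(s) drawn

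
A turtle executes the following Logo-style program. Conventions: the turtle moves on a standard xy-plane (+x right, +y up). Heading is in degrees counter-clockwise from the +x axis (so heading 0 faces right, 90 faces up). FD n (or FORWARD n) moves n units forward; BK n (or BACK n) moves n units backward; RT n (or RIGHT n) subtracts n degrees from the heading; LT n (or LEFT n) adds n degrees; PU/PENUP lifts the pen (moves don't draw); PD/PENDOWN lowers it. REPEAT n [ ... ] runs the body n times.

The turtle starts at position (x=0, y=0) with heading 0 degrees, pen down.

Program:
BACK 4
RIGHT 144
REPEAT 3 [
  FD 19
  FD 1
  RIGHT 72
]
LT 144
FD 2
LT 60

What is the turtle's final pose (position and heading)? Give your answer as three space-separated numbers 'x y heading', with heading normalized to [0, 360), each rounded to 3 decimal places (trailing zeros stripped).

Answer: -31.798 20.197 204

Derivation:
Executing turtle program step by step:
Start: pos=(0,0), heading=0, pen down
BK 4: (0,0) -> (-4,0) [heading=0, draw]
RT 144: heading 0 -> 216
REPEAT 3 [
  -- iteration 1/3 --
  FD 19: (-4,0) -> (-19.371,-11.168) [heading=216, draw]
  FD 1: (-19.371,-11.168) -> (-20.18,-11.756) [heading=216, draw]
  RT 72: heading 216 -> 144
  -- iteration 2/3 --
  FD 19: (-20.18,-11.756) -> (-35.552,-0.588) [heading=144, draw]
  FD 1: (-35.552,-0.588) -> (-36.361,0) [heading=144, draw]
  RT 72: heading 144 -> 72
  -- iteration 3/3 --
  FD 19: (-36.361,0) -> (-30.489,18.07) [heading=72, draw]
  FD 1: (-30.489,18.07) -> (-30.18,19.021) [heading=72, draw]
  RT 72: heading 72 -> 0
]
LT 144: heading 0 -> 144
FD 2: (-30.18,19.021) -> (-31.798,20.197) [heading=144, draw]
LT 60: heading 144 -> 204
Final: pos=(-31.798,20.197), heading=204, 8 segment(s) drawn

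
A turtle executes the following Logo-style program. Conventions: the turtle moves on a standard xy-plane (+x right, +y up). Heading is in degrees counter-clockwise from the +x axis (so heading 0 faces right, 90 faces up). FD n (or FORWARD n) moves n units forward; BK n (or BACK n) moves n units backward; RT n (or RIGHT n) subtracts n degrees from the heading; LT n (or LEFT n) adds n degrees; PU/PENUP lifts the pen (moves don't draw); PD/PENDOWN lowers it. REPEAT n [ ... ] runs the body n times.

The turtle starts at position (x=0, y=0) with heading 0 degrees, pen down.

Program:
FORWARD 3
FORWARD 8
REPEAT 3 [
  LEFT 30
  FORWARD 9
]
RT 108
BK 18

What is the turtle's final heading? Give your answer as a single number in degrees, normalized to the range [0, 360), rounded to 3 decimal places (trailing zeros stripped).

Answer: 342

Derivation:
Executing turtle program step by step:
Start: pos=(0,0), heading=0, pen down
FD 3: (0,0) -> (3,0) [heading=0, draw]
FD 8: (3,0) -> (11,0) [heading=0, draw]
REPEAT 3 [
  -- iteration 1/3 --
  LT 30: heading 0 -> 30
  FD 9: (11,0) -> (18.794,4.5) [heading=30, draw]
  -- iteration 2/3 --
  LT 30: heading 30 -> 60
  FD 9: (18.794,4.5) -> (23.294,12.294) [heading=60, draw]
  -- iteration 3/3 --
  LT 30: heading 60 -> 90
  FD 9: (23.294,12.294) -> (23.294,21.294) [heading=90, draw]
]
RT 108: heading 90 -> 342
BK 18: (23.294,21.294) -> (6.175,26.857) [heading=342, draw]
Final: pos=(6.175,26.857), heading=342, 6 segment(s) drawn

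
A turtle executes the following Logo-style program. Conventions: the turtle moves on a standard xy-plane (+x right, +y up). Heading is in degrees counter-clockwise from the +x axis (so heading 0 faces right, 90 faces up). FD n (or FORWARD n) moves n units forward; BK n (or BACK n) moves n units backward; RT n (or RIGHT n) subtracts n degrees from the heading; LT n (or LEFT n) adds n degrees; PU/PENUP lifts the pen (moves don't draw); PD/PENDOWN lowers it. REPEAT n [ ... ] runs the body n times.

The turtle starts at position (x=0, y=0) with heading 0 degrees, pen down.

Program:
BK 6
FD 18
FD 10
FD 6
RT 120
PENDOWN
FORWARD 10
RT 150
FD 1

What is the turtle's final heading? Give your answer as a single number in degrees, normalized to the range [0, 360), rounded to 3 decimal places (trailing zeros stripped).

Executing turtle program step by step:
Start: pos=(0,0), heading=0, pen down
BK 6: (0,0) -> (-6,0) [heading=0, draw]
FD 18: (-6,0) -> (12,0) [heading=0, draw]
FD 10: (12,0) -> (22,0) [heading=0, draw]
FD 6: (22,0) -> (28,0) [heading=0, draw]
RT 120: heading 0 -> 240
PD: pen down
FD 10: (28,0) -> (23,-8.66) [heading=240, draw]
RT 150: heading 240 -> 90
FD 1: (23,-8.66) -> (23,-7.66) [heading=90, draw]
Final: pos=(23,-7.66), heading=90, 6 segment(s) drawn

Answer: 90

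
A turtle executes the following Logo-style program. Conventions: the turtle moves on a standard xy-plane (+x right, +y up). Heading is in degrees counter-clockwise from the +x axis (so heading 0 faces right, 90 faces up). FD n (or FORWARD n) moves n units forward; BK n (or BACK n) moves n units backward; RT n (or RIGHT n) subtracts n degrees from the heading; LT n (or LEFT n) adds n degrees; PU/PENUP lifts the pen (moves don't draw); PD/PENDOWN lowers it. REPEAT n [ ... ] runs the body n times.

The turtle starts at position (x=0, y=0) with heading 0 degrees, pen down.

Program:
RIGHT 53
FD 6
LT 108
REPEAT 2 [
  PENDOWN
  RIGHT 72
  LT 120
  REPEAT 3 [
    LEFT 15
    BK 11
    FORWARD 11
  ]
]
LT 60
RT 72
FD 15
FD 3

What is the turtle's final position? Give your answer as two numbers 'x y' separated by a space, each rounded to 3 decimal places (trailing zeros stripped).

Answer: -8.198 -18.377

Derivation:
Executing turtle program step by step:
Start: pos=(0,0), heading=0, pen down
RT 53: heading 0 -> 307
FD 6: (0,0) -> (3.611,-4.792) [heading=307, draw]
LT 108: heading 307 -> 55
REPEAT 2 [
  -- iteration 1/2 --
  PD: pen down
  RT 72: heading 55 -> 343
  LT 120: heading 343 -> 103
  REPEAT 3 [
    -- iteration 1/3 --
    LT 15: heading 103 -> 118
    BK 11: (3.611,-4.792) -> (8.775,-14.504) [heading=118, draw]
    FD 11: (8.775,-14.504) -> (3.611,-4.792) [heading=118, draw]
    -- iteration 2/3 --
    LT 15: heading 118 -> 133
    BK 11: (3.611,-4.792) -> (11.113,-12.837) [heading=133, draw]
    FD 11: (11.113,-12.837) -> (3.611,-4.792) [heading=133, draw]
    -- iteration 3/3 --
    LT 15: heading 133 -> 148
    BK 11: (3.611,-4.792) -> (12.939,-10.621) [heading=148, draw]
    FD 11: (12.939,-10.621) -> (3.611,-4.792) [heading=148, draw]
  ]
  -- iteration 2/2 --
  PD: pen down
  RT 72: heading 148 -> 76
  LT 120: heading 76 -> 196
  REPEAT 3 [
    -- iteration 1/3 --
    LT 15: heading 196 -> 211
    BK 11: (3.611,-4.792) -> (13.04,0.874) [heading=211, draw]
    FD 11: (13.04,0.874) -> (3.611,-4.792) [heading=211, draw]
    -- iteration 2/3 --
    LT 15: heading 211 -> 226
    BK 11: (3.611,-4.792) -> (11.252,3.121) [heading=226, draw]
    FD 11: (11.252,3.121) -> (3.611,-4.792) [heading=226, draw]
    -- iteration 3/3 --
    LT 15: heading 226 -> 241
    BK 11: (3.611,-4.792) -> (8.944,4.829) [heading=241, draw]
    FD 11: (8.944,4.829) -> (3.611,-4.792) [heading=241, draw]
  ]
]
LT 60: heading 241 -> 301
RT 72: heading 301 -> 229
FD 15: (3.611,-4.792) -> (-6.23,-16.112) [heading=229, draw]
FD 3: (-6.23,-16.112) -> (-8.198,-18.377) [heading=229, draw]
Final: pos=(-8.198,-18.377), heading=229, 15 segment(s) drawn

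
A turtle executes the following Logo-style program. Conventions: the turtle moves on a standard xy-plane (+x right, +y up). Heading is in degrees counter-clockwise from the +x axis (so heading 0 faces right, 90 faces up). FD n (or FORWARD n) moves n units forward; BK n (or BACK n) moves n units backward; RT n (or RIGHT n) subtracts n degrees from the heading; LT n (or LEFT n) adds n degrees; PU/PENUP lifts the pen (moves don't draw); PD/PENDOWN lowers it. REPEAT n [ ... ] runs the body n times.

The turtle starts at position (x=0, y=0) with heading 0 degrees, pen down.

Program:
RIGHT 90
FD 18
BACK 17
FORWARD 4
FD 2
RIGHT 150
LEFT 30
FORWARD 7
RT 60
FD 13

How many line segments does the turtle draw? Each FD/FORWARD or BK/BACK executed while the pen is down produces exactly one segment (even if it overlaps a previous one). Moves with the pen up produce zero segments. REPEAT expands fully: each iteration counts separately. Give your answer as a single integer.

Executing turtle program step by step:
Start: pos=(0,0), heading=0, pen down
RT 90: heading 0 -> 270
FD 18: (0,0) -> (0,-18) [heading=270, draw]
BK 17: (0,-18) -> (0,-1) [heading=270, draw]
FD 4: (0,-1) -> (0,-5) [heading=270, draw]
FD 2: (0,-5) -> (0,-7) [heading=270, draw]
RT 150: heading 270 -> 120
LT 30: heading 120 -> 150
FD 7: (0,-7) -> (-6.062,-3.5) [heading=150, draw]
RT 60: heading 150 -> 90
FD 13: (-6.062,-3.5) -> (-6.062,9.5) [heading=90, draw]
Final: pos=(-6.062,9.5), heading=90, 6 segment(s) drawn
Segments drawn: 6

Answer: 6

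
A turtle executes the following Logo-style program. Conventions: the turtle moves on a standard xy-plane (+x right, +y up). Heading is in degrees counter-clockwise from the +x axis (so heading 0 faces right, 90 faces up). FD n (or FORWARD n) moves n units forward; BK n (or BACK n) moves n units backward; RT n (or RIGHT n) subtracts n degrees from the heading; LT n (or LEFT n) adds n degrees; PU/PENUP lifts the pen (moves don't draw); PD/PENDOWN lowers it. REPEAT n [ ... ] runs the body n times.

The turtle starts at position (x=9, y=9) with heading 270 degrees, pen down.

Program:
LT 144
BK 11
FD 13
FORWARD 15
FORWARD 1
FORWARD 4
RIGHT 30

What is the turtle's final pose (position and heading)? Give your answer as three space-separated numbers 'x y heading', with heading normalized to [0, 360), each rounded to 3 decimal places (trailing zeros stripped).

Executing turtle program step by step:
Start: pos=(9,9), heading=270, pen down
LT 144: heading 270 -> 54
BK 11: (9,9) -> (2.534,0.101) [heading=54, draw]
FD 13: (2.534,0.101) -> (10.176,10.618) [heading=54, draw]
FD 15: (10.176,10.618) -> (18.992,22.753) [heading=54, draw]
FD 1: (18.992,22.753) -> (19.58,23.562) [heading=54, draw]
FD 4: (19.58,23.562) -> (21.931,26.798) [heading=54, draw]
RT 30: heading 54 -> 24
Final: pos=(21.931,26.798), heading=24, 5 segment(s) drawn

Answer: 21.931 26.798 24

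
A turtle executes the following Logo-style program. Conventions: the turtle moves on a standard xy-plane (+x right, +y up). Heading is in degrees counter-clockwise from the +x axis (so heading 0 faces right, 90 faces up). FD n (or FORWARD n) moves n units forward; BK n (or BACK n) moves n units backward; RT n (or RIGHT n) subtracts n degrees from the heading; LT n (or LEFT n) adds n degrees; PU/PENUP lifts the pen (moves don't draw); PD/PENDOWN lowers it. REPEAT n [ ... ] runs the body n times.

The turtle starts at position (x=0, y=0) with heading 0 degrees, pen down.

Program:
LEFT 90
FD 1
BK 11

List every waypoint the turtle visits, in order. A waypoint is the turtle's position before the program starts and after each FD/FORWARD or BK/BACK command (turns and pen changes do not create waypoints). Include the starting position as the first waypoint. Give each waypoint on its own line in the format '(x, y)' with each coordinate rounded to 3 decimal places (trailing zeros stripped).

Answer: (0, 0)
(0, 1)
(0, -10)

Derivation:
Executing turtle program step by step:
Start: pos=(0,0), heading=0, pen down
LT 90: heading 0 -> 90
FD 1: (0,0) -> (0,1) [heading=90, draw]
BK 11: (0,1) -> (0,-10) [heading=90, draw]
Final: pos=(0,-10), heading=90, 2 segment(s) drawn
Waypoints (3 total):
(0, 0)
(0, 1)
(0, -10)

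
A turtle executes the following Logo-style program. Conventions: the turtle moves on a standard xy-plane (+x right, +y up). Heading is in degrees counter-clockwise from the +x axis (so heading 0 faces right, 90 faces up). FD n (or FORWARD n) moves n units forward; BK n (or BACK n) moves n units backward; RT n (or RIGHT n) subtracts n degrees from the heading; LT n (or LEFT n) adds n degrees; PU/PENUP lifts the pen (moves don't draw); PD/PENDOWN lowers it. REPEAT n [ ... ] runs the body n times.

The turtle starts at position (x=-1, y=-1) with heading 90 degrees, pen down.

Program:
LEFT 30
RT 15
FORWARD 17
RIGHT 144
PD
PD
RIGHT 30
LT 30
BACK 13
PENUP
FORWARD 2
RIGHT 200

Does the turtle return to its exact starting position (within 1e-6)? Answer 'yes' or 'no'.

Executing turtle program step by step:
Start: pos=(-1,-1), heading=90, pen down
LT 30: heading 90 -> 120
RT 15: heading 120 -> 105
FD 17: (-1,-1) -> (-5.4,15.421) [heading=105, draw]
RT 144: heading 105 -> 321
PD: pen down
PD: pen down
RT 30: heading 321 -> 291
LT 30: heading 291 -> 321
BK 13: (-5.4,15.421) -> (-15.503,23.602) [heading=321, draw]
PU: pen up
FD 2: (-15.503,23.602) -> (-13.949,22.343) [heading=321, move]
RT 200: heading 321 -> 121
Final: pos=(-13.949,22.343), heading=121, 2 segment(s) drawn

Start position: (-1, -1)
Final position: (-13.949, 22.343)
Distance = 26.694; >= 1e-6 -> NOT closed

Answer: no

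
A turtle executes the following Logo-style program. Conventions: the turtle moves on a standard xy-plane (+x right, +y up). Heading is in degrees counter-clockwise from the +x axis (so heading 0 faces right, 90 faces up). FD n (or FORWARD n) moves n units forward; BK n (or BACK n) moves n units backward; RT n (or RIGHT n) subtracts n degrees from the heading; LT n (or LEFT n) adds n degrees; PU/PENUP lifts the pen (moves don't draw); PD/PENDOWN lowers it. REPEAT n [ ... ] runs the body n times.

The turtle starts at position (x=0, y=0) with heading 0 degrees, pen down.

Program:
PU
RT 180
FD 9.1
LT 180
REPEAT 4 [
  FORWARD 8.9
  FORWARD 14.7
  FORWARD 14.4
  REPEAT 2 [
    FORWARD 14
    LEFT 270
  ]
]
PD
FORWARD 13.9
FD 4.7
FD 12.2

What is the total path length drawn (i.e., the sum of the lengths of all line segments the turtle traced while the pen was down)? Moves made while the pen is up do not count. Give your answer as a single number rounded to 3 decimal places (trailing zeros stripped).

Answer: 30.8

Derivation:
Executing turtle program step by step:
Start: pos=(0,0), heading=0, pen down
PU: pen up
RT 180: heading 0 -> 180
FD 9.1: (0,0) -> (-9.1,0) [heading=180, move]
LT 180: heading 180 -> 0
REPEAT 4 [
  -- iteration 1/4 --
  FD 8.9: (-9.1,0) -> (-0.2,0) [heading=0, move]
  FD 14.7: (-0.2,0) -> (14.5,0) [heading=0, move]
  FD 14.4: (14.5,0) -> (28.9,0) [heading=0, move]
  REPEAT 2 [
    -- iteration 1/2 --
    FD 14: (28.9,0) -> (42.9,0) [heading=0, move]
    LT 270: heading 0 -> 270
    -- iteration 2/2 --
    FD 14: (42.9,0) -> (42.9,-14) [heading=270, move]
    LT 270: heading 270 -> 180
  ]
  -- iteration 2/4 --
  FD 8.9: (42.9,-14) -> (34,-14) [heading=180, move]
  FD 14.7: (34,-14) -> (19.3,-14) [heading=180, move]
  FD 14.4: (19.3,-14) -> (4.9,-14) [heading=180, move]
  REPEAT 2 [
    -- iteration 1/2 --
    FD 14: (4.9,-14) -> (-9.1,-14) [heading=180, move]
    LT 270: heading 180 -> 90
    -- iteration 2/2 --
    FD 14: (-9.1,-14) -> (-9.1,0) [heading=90, move]
    LT 270: heading 90 -> 0
  ]
  -- iteration 3/4 --
  FD 8.9: (-9.1,0) -> (-0.2,0) [heading=0, move]
  FD 14.7: (-0.2,0) -> (14.5,0) [heading=0, move]
  FD 14.4: (14.5,0) -> (28.9,0) [heading=0, move]
  REPEAT 2 [
    -- iteration 1/2 --
    FD 14: (28.9,0) -> (42.9,0) [heading=0, move]
    LT 270: heading 0 -> 270
    -- iteration 2/2 --
    FD 14: (42.9,0) -> (42.9,-14) [heading=270, move]
    LT 270: heading 270 -> 180
  ]
  -- iteration 4/4 --
  FD 8.9: (42.9,-14) -> (34,-14) [heading=180, move]
  FD 14.7: (34,-14) -> (19.3,-14) [heading=180, move]
  FD 14.4: (19.3,-14) -> (4.9,-14) [heading=180, move]
  REPEAT 2 [
    -- iteration 1/2 --
    FD 14: (4.9,-14) -> (-9.1,-14) [heading=180, move]
    LT 270: heading 180 -> 90
    -- iteration 2/2 --
    FD 14: (-9.1,-14) -> (-9.1,0) [heading=90, move]
    LT 270: heading 90 -> 0
  ]
]
PD: pen down
FD 13.9: (-9.1,0) -> (4.8,0) [heading=0, draw]
FD 4.7: (4.8,0) -> (9.5,0) [heading=0, draw]
FD 12.2: (9.5,0) -> (21.7,0) [heading=0, draw]
Final: pos=(21.7,0), heading=0, 3 segment(s) drawn

Segment lengths:
  seg 1: (-9.1,0) -> (4.8,0), length = 13.9
  seg 2: (4.8,0) -> (9.5,0), length = 4.7
  seg 3: (9.5,0) -> (21.7,0), length = 12.2
Total = 30.8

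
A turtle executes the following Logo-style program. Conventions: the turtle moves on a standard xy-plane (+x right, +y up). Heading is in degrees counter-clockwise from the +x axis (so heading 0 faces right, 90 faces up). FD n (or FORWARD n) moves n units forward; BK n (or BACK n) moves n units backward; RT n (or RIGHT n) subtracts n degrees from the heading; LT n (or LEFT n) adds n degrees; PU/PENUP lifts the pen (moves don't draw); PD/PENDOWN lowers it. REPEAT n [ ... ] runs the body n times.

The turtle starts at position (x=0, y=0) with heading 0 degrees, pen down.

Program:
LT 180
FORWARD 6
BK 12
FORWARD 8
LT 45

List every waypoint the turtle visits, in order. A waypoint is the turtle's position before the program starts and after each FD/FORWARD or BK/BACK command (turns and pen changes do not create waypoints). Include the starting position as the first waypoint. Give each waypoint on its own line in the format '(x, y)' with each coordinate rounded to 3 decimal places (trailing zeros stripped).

Answer: (0, 0)
(-6, 0)
(6, 0)
(-2, 0)

Derivation:
Executing turtle program step by step:
Start: pos=(0,0), heading=0, pen down
LT 180: heading 0 -> 180
FD 6: (0,0) -> (-6,0) [heading=180, draw]
BK 12: (-6,0) -> (6,0) [heading=180, draw]
FD 8: (6,0) -> (-2,0) [heading=180, draw]
LT 45: heading 180 -> 225
Final: pos=(-2,0), heading=225, 3 segment(s) drawn
Waypoints (4 total):
(0, 0)
(-6, 0)
(6, 0)
(-2, 0)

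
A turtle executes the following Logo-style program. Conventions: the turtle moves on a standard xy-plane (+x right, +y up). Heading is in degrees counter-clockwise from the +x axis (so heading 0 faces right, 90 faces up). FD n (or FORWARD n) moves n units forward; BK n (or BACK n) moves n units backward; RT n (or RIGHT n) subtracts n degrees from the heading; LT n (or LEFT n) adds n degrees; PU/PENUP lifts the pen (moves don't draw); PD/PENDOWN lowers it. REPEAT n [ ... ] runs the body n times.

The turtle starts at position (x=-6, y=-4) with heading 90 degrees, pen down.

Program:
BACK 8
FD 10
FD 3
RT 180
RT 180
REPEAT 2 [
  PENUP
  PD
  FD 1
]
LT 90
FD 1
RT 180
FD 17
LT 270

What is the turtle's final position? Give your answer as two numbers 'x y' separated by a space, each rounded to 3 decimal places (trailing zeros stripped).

Answer: 10 3

Derivation:
Executing turtle program step by step:
Start: pos=(-6,-4), heading=90, pen down
BK 8: (-6,-4) -> (-6,-12) [heading=90, draw]
FD 10: (-6,-12) -> (-6,-2) [heading=90, draw]
FD 3: (-6,-2) -> (-6,1) [heading=90, draw]
RT 180: heading 90 -> 270
RT 180: heading 270 -> 90
REPEAT 2 [
  -- iteration 1/2 --
  PU: pen up
  PD: pen down
  FD 1: (-6,1) -> (-6,2) [heading=90, draw]
  -- iteration 2/2 --
  PU: pen up
  PD: pen down
  FD 1: (-6,2) -> (-6,3) [heading=90, draw]
]
LT 90: heading 90 -> 180
FD 1: (-6,3) -> (-7,3) [heading=180, draw]
RT 180: heading 180 -> 0
FD 17: (-7,3) -> (10,3) [heading=0, draw]
LT 270: heading 0 -> 270
Final: pos=(10,3), heading=270, 7 segment(s) drawn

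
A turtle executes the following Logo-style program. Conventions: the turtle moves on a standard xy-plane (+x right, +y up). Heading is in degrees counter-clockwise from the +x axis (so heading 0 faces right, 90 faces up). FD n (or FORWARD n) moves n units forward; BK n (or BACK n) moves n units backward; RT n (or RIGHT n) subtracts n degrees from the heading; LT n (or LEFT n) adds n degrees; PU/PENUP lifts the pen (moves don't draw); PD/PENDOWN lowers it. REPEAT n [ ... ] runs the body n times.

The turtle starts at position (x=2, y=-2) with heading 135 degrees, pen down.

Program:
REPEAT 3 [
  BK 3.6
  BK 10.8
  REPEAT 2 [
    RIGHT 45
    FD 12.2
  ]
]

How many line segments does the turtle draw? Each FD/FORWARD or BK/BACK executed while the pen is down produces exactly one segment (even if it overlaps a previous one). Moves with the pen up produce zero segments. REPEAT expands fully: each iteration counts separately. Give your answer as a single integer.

Answer: 12

Derivation:
Executing turtle program step by step:
Start: pos=(2,-2), heading=135, pen down
REPEAT 3 [
  -- iteration 1/3 --
  BK 3.6: (2,-2) -> (4.546,-4.546) [heading=135, draw]
  BK 10.8: (4.546,-4.546) -> (12.182,-12.182) [heading=135, draw]
  REPEAT 2 [
    -- iteration 1/2 --
    RT 45: heading 135 -> 90
    FD 12.2: (12.182,-12.182) -> (12.182,0.018) [heading=90, draw]
    -- iteration 2/2 --
    RT 45: heading 90 -> 45
    FD 12.2: (12.182,0.018) -> (20.809,8.644) [heading=45, draw]
  ]
  -- iteration 2/3 --
  BK 3.6: (20.809,8.644) -> (18.263,6.099) [heading=45, draw]
  BK 10.8: (18.263,6.099) -> (10.627,-1.538) [heading=45, draw]
  REPEAT 2 [
    -- iteration 1/2 --
    RT 45: heading 45 -> 0
    FD 12.2: (10.627,-1.538) -> (22.827,-1.538) [heading=0, draw]
    -- iteration 2/2 --
    RT 45: heading 0 -> 315
    FD 12.2: (22.827,-1.538) -> (31.453,-10.165) [heading=315, draw]
  ]
  -- iteration 3/3 --
  BK 3.6: (31.453,-10.165) -> (28.908,-7.619) [heading=315, draw]
  BK 10.8: (28.908,-7.619) -> (21.271,0.018) [heading=315, draw]
  REPEAT 2 [
    -- iteration 1/2 --
    RT 45: heading 315 -> 270
    FD 12.2: (21.271,0.018) -> (21.271,-12.182) [heading=270, draw]
    -- iteration 2/2 --
    RT 45: heading 270 -> 225
    FD 12.2: (21.271,-12.182) -> (12.644,-20.809) [heading=225, draw]
  ]
]
Final: pos=(12.644,-20.809), heading=225, 12 segment(s) drawn
Segments drawn: 12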